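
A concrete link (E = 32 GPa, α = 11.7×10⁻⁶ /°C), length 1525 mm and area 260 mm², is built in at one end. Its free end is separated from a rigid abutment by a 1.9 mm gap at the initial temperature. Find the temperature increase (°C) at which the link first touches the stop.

The gap closes when αΔT L = 1.9 mm, since the link is still unstressed at that instant.
So ΔT = g/(αL) = 1.9/(11.7×10⁻⁶ × 1525) = 106.5 °C.

ΔT ≈ 106 °C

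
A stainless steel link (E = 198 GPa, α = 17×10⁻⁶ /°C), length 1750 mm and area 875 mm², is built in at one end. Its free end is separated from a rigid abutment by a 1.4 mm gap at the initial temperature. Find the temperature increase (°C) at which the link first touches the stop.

The gap closes when αΔT L = 1.4 mm, since the link is still unstressed at that instant.
So ΔT = g/(αL) = 1.4/(17×10⁻⁶ × 1750) = 47.06 °C.

ΔT ≈ 47.1 °C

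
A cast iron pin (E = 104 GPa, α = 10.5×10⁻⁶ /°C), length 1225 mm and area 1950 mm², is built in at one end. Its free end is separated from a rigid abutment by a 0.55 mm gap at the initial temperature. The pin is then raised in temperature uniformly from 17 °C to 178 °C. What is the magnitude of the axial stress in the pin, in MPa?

σ ≈ 129 MPa (compressive)

Free thermal elongation = αΔT L = 10.5×10⁻⁶ × 161 × 1225 = 2.071 mm.
After closing the 0.55 mm clearance, 2.071 − 0.55 = 1.521 mm of expansion remains to be suppressed by the wall.
So σ = E(δ_free − g)/L = 104×10³ × 1.521/1225 = 129.1 MPa.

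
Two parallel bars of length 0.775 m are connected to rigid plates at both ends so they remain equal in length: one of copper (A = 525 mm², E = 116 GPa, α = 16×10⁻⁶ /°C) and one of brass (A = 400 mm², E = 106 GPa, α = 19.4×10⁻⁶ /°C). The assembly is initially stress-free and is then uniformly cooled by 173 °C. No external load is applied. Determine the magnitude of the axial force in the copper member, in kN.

The brass has the larger α, so on cooling it would change length more than the copper if both were free. The rigid plates force a common final length, so the brass is put into tension and the copper into compression, with equal and opposite forces P (no external load).
Compatibility of the two members (thermal + elastic change equal): (α₁ − α₂)ΔT = P·[1/(A₁E₁) + 1/(A₂E₂)].
|α₁ − α₂|·ΔT = 3.4×10⁻⁶ × 173 = 0.0005882.
1/(A₁E₁) + 1/(A₂E₂) = 1/(525×116×10³) + 1/(400×106×10³) = 4.001×10⁻⁸ N⁻¹.
So P = 0.0005882 / 4.001×10⁻⁸ = 14.7 kN.

P ≈ 14.7 kN (compressive in the copper)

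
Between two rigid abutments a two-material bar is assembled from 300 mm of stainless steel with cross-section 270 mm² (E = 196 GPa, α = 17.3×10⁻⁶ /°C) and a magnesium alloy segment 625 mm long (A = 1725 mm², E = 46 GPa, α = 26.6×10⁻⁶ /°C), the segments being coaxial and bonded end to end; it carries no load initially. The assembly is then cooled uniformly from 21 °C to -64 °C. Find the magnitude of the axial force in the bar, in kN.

With the walls removed the bar would change length by δ_free = Σ αᵢΔT Lᵢ = 17.3×10⁻⁶×85×300 + 26.6×10⁻⁶×85×625 = 1.854 mm.
The walls prevent any net length change, so an axial force P (same in every segment) develops. Compatibility: P · Σ Lᵢ/(AᵢEᵢ) = δ_free.
The series flexibility is Σ Lᵢ/(AᵢEᵢ) = 300/(270×196×10³) + 625/(1725×46×10³) = 1.355×10⁻⁵ mm/N.
P = 1.854 / 1.355×10⁻⁵ = 136900 N = 136.9 kN, tensile.

P ≈ 137 kN (tensile)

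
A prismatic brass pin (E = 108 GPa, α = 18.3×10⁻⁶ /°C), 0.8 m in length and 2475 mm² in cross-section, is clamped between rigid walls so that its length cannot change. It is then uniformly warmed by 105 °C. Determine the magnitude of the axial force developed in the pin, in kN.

Full restraint means ε = 0, so the stress is σ = EαΔT = 108×10³ × 18.3×10⁻⁶ × 105 = 207.5 MPa.
Axial force P = σA = 207.5 × 2475 = 513600 N = 513.6 kN, compressive.

P ≈ 514 kN (compressive)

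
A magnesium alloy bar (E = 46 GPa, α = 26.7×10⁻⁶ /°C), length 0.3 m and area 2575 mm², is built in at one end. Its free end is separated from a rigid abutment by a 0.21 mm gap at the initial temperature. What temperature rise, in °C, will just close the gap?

Contact occurs when the free expansion equals the gap: αΔT L = 0.21 mm.
So ΔT = g/(αL) = 0.21/(26.7×10⁻⁶ × 300) = 26.22 °C.

ΔT ≈ 26.2 °C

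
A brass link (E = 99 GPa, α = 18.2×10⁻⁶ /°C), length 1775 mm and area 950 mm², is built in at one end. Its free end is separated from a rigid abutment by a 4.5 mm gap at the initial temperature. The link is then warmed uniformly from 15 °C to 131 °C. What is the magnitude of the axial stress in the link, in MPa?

σ ≈ 0 MPa

If the wall were absent the link would grow by αΔT L = 18.2×10⁻⁶ × 116 × 1775 = 3.747 mm.
This is smaller than the 4.5 mm clearance, so the link expands freely without reaching the stop — the stress is zero.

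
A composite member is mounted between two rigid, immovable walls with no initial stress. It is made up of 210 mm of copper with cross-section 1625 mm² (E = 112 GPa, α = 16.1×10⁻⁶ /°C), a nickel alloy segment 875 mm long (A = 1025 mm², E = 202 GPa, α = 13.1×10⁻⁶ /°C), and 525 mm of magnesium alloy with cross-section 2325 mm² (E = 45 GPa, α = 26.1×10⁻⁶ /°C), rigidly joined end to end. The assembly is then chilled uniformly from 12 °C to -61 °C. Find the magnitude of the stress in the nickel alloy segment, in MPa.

Free thermal contraction of the whole bar: Σ αᵢΔT Lᵢ = 16.1×10⁻⁶×73×210 + 13.1×10⁻⁶×73×875 + 26.1×10⁻⁶×73×525 = 2.084 mm.
The walls prevent any net length change, so an axial force P (same in every segment) develops. Compatibility: P · Σ Lᵢ/(AᵢEᵢ) = δ_free.
Σ Lᵢ/(AᵢEᵢ) = 210/(1625×112×10³) + 875/(1025×202×10³) + 525/(2325×45×10³) = 1.04×10⁻⁵ mm/N.
Hence P = δ_free / Σ(L/AE) = 2.084/1.04×10⁻⁵ = 200.4 kN (tensile).
σ_{nickel alloy} = P / A = 200400 / 1025 = 195.5 MPa.

σ ≈ 196 MPa (tensile)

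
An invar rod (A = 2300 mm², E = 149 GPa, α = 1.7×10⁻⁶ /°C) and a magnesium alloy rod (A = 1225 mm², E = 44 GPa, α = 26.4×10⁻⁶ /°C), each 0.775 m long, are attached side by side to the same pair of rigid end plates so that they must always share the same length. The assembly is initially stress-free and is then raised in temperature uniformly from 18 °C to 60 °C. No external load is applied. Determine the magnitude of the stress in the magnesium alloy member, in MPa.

σ ≈ 39.4 MPa (compressive)

Equilibrium of a rigid end plate with no external load gives equal and opposite internal forces ±P in the two members. Since α_{magnesium alloy} > α_{invar}, heating drives the magnesium alloy into compression and the invar into tension.
Compatibility of the two members (thermal + elastic change equal): (α₁ − α₂)ΔT = P·[1/(A₁E₁) + 1/(A₂E₂)].
|α₁ − α₂|·ΔT = 24.7×10⁻⁶ × 42 = 0.001037.
1/(A₁E₁) + 1/(A₂E₂) = 1/(2300×149×10³) + 1/(1225×44×10³) = 2.147×10⁻⁸ N⁻¹.
P = 0.001037 / 2.147×10⁻⁸ = 48320 N = 48.32 kN.
σ_{magnesium alloy} = P/A₂ = 48320/1225 = 39.44 MPa, compressive.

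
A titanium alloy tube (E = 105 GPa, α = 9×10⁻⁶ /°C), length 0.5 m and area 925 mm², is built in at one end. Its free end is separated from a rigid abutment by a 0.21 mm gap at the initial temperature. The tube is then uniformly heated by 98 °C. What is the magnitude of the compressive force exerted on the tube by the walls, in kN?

P ≈ 44.9 kN

If the wall were absent the tube would grow by αΔT L = 9×10⁻⁶ × 98 × 500 = 0.441 mm.
This exceeds the 0.21 mm gap, so the wall pushes back. The portion of expansion that must be recovered elastically is δ_free − gap = 0.441 − 0.21 = 0.231 mm.
So σ = E(δ_free − g)/L = 105×10³ × 0.231/500 = 48.51 MPa.
Force on the wall = σA = 48.51 × 925 mm² = 44.87 kN.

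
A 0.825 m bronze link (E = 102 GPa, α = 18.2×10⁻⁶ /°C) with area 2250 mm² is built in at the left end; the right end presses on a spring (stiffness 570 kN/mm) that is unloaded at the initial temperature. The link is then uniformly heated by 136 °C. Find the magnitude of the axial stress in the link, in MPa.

σ ≈ 170 MPa (compressive)

The unrestrained thermal change is αΔT L = 18.2×10⁻⁶ × 136 × 825 = 2.042 mm.
Let P be the compressive force at the spring. The link shortens elastically by PL/(AE) and the spring compresses by P/k; together these equal δ_free.
So P = δ_free / [L/(AE) + 1/k] = 2.042 / [ 825/(2250×102×10³) + 1/(570×10³) ].
P = 2.042 / 5.349×10⁻⁶ = 381700 N.
σ = P/A = 381700/2250 = 169.7 MPa.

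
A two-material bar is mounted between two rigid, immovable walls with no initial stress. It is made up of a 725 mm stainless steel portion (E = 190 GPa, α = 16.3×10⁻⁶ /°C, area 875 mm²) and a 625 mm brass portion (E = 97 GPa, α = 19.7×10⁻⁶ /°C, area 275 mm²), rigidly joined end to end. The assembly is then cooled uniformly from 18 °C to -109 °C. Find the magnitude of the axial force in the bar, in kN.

If the supports were absent, the total length change would be Σ αᵢΔT Lᵢ = 16.3×10⁻⁶×127×725 + 19.7×10⁻⁶×127×625 = 3.065 mm.
The walls prevent any net length change, so an axial force P (same in every segment) develops. Compatibility: P · Σ Lᵢ/(AᵢEᵢ) = δ_free.
The series flexibility is Σ Lᵢ/(AᵢEᵢ) = 725/(875×190×10³) + 625/(275×97×10³) = 2.779×10⁻⁵ mm/N.
Hence P = δ_free / Σ(L/AE) = 3.065/2.779×10⁻⁵ = 110.3 kN (tensile).

P ≈ 110 kN (tensile)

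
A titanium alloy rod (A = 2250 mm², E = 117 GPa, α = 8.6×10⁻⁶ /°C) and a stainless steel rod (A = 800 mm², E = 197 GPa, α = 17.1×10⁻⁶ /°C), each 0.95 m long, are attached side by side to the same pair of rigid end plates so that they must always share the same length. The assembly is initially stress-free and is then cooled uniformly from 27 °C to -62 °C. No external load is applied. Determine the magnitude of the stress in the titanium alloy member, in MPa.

The stainless steel has the larger α, so on cooling it would change length more than the titanium alloy if both were free. The rigid plates force a common final length, so the stainless steel is put into tension and the titanium alloy into compression, with equal and opposite forces P (no external load).
Equating the net (thermal + elastic) strains gives |α₁ − α₂|·ΔT = P·[1/(A₁E₁) + 1/(A₂E₂)].
|α₁ − α₂|·ΔT = 8.5×10⁻⁶ × 89 = 0.0007565.
1/(A₁E₁) + 1/(A₂E₂) = 1/(2250×117×10³) + 1/(800×197×10³) = 1.014×10⁻⁸ N⁻¹.
P = 0.0007565 / 1.014×10⁻⁸ = 74580 N = 74.58 kN.
σ_{titanium alloy} = P/A₁ = 74580/2250 = 33.15 MPa, compressive.

σ ≈ 33.1 MPa (compressive)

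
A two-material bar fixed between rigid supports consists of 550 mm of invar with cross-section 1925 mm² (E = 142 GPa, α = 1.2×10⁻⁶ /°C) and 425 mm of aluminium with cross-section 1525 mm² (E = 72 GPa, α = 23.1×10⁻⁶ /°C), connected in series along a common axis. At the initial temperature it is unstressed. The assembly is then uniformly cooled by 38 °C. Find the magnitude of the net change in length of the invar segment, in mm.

If the supports were absent, the total length change would be Σ αᵢΔT Lᵢ = 1.2×10⁻⁶×38×550 + 23.1×10⁻⁶×38×425 = 0.3981 mm.
The rigid supports impose zero overall length change; the single axial force P common to all segments must satisfy P Σ Lᵢ/(AᵢEᵢ) = δ_free.
The series flexibility is Σ Lᵢ/(AᵢEᵢ) = 550/(1925×142×10³) + 425/(1525×72×10³) = 5.883×10⁻⁶ mm/N.
Hence P = δ_free / Σ(L/AE) = 0.3981/5.883×10⁻⁶ = 67.68 kN (tensile).
For the invar segment, free thermal change = 1.2×10⁻⁶×38×550 = 0.02508 mm and elastic change from P = 67680×550/(1925×142×10³) = 0.1362 mm; these oppose, so the net change is 0.111 mm (segment lengthens).

|ΔL| ≈ 0.111 mm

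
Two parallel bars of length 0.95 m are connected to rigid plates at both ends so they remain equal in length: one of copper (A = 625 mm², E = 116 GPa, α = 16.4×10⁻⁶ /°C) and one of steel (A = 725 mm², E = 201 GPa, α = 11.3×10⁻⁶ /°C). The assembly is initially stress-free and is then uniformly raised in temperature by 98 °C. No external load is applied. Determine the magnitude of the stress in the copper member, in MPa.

The copper has the larger α, so on heating it would change length more than the steel if both were free. The rigid plates force a common final length, so the copper is put into compression and the steel into tension, with equal and opposite forces P (no external load).
Equating the net (thermal + elastic) strains gives |α₁ − α₂|·ΔT = P·[1/(A₁E₁) + 1/(A₂E₂)].
|α₁ − α₂|·ΔT = 5.1×10⁻⁶ × 98 = 0.0004998.
1/(A₁E₁) + 1/(A₂E₂) = 1/(625×116×10³) + 1/(725×201×10³) = 2.066×10⁻⁸ N⁻¹.
P = 0.0004998 / 2.066×10⁻⁸ = 24200 N = 24.2 kN.
σ_{copper} = P/A₁ = 24200/625 = 38.72 MPa, compressive.

σ ≈ 38.7 MPa (compressive)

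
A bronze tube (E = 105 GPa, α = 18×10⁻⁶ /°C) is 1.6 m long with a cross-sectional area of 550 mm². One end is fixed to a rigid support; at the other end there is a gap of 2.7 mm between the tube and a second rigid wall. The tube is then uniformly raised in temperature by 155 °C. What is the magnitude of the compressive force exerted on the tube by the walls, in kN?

P ≈ 63.7 kN

If the wall were absent the tube would grow by αΔT L = 18×10⁻⁶ × 155 × 1600 = 4.464 mm.
The gap closes (δ_free > 2.7 mm) and the wall then resists a further 4.464 − 2.7 = 1.764 mm of expansion.
So σ = E(δ_free − g)/L = 105×10³ × 1.764/1600 = 115.8 MPa.
Force on the wall = σA = 115.8 × 550 mm² = 63.67 kN.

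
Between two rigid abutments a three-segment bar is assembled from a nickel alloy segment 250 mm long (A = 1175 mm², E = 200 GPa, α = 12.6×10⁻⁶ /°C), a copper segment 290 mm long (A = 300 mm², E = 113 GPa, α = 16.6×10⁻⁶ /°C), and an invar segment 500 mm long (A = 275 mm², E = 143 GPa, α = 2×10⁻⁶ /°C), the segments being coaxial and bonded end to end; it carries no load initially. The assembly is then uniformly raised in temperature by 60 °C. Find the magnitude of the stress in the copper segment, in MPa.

σ ≈ 80.3 MPa (compressive)

If the supports were absent, the total length change would be Σ αᵢΔT Lᵢ = 12.6×10⁻⁶×60×250 + 16.6×10⁻⁶×60×290 + 2×10⁻⁶×60×500 = 0.5378 mm.
The walls prevent any net length change, so an axial force P (same in every segment) develops. Compatibility: P · Σ Lᵢ/(AᵢEᵢ) = δ_free.
Σ Lᵢ/(AᵢEᵢ) = 250/(1175×200×10³) + 290/(300×113×10³) + 500/(275×143×10³) = 2.233×10⁻⁵ mm/N.
P = 0.5378 / 2.233×10⁻⁵ = 24080 N = 24.08 kN, compressive.
σ_{copper} = P / A = 24080 / 300 = 80.28 MPa.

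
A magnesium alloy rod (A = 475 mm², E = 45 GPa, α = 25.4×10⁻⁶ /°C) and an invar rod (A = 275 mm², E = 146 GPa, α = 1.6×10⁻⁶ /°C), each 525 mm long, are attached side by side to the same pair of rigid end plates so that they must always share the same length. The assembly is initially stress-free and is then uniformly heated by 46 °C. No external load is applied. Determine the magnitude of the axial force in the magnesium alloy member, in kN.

P ≈ 15.3 kN (compressive in the magnesium alloy)

Equilibrium of a rigid end plate with no external load gives equal and opposite internal forces ±P in the two members. Since α_{magnesium alloy} > α_{invar}, heating drives the magnesium alloy into compression and the invar into tension.
Setting the final lengths equal and cancelling L: (α₁ − α₂)ΔT = P/(A₁E₁) + P/(A₂E₂).
|α₁ − α₂|·ΔT = 23.8×10⁻⁶ × 46 = 0.001095.
1/(A₁E₁) + 1/(A₂E₂) = 1/(475×45×10³) + 1/(275×146×10³) = 7.169×10⁻⁸ N⁻¹.
So P = 0.001095 / 7.169×10⁻⁸ = 15.27 kN.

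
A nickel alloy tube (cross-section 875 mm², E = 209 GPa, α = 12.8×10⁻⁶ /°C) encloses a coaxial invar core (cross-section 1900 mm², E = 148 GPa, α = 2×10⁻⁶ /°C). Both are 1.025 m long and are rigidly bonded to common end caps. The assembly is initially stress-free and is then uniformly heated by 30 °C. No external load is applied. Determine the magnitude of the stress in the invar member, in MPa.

σ ≈ 18.9 MPa (tensile)

The nickel alloy has the larger α, so on heating it would change length more than the invar if both were free. The rigid plates force a common final length, so the nickel alloy is put into compression and the invar into tension, with equal and opposite forces P (no external load).
Setting the final lengths equal and cancelling L: (α₁ − α₂)ΔT = P/(A₁E₁) + P/(A₂E₂).
|α₁ − α₂|·ΔT = 10.8×10⁻⁶ × 30 = 0.000324.
1/(A₁E₁) + 1/(A₂E₂) = 1/(875×209×10³) + 1/(1900×148×10³) = 9.024×10⁻⁹ N⁻¹.
P = 0.000324 / 9.024×10⁻⁹ = 35900 N = 35.9 kN.
σ_{invar} = P/A₂ = 35900/1900 = 18.9 MPa, tensile.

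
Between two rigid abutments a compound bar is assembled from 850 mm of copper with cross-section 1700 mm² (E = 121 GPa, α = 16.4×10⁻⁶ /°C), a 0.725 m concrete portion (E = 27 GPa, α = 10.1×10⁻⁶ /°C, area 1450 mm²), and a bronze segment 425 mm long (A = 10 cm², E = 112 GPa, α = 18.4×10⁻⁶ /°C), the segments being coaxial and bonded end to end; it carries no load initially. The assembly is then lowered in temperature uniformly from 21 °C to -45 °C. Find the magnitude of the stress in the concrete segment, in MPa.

σ ≈ 50.1 MPa (tensile)

If the supports were absent, the total length change would be Σ αᵢΔT Lᵢ = 16.4×10⁻⁶×66×850 + 10.1×10⁻⁶×66×725 + 18.4×10⁻⁶×66×425 = 1.919 mm.
The walls prevent any net length change, so an axial force P (same in every segment) develops. Compatibility: P · Σ Lᵢ/(AᵢEᵢ) = δ_free.
Σ Lᵢ/(AᵢEᵢ) = 850/(1700×121×10³) + 725/(1450×27×10³) + 425/(1000×112×10³) = 2.645×10⁻⁵ mm/N.
So P = 1.919 / 2.645×10⁻⁵ = 72.58 kN, tensile.
σ_{concrete} = P / A = 72580 / 1450 = 50.06 MPa.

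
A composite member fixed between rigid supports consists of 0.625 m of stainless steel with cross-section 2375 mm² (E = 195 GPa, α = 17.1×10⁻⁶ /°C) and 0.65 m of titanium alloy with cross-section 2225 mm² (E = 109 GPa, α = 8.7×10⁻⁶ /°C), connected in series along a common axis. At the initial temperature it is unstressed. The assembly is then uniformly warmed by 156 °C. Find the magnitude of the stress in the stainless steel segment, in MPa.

σ ≈ 266 MPa (compressive)

Free thermal expansion of the whole bar: Σ αᵢΔT Lᵢ = 17.1×10⁻⁶×156×625 + 8.7×10⁻⁶×156×650 = 2.549 mm.
The walls prevent any net length change, so an axial force P (same in every segment) develops. Compatibility: P · Σ Lᵢ/(AᵢEᵢ) = δ_free.
The series flexibility is Σ Lᵢ/(AᵢEᵢ) = 625/(2375×195×10³) + 650/(2225×109×10³) = 4.03×10⁻⁶ mm/N.
So P = 2.549 / 4.03×10⁻⁶ = 632.7 kN, compressive.
σ_{stainless steel} = P / A = 632700 / 2375 = 266.4 MPa.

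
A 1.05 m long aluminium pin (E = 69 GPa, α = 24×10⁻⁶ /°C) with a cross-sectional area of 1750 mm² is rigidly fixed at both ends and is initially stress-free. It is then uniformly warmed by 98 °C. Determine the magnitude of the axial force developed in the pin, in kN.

P ≈ 284 kN (compressive)

With zero net strain, σ = E·αΔT = 69 GPa × 24×10⁻⁶ × 98 = 162.3 MPa.
P = AEαΔT = 1750 × 69×10³ × 24×10⁻⁶ × 98 = 284 kN (compressive).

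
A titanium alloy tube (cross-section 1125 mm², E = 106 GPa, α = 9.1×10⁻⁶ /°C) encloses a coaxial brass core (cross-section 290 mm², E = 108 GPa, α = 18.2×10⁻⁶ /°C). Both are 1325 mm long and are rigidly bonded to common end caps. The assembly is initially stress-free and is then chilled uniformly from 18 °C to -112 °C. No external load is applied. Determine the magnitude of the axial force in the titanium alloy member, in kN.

P ≈ 29.3 kN (compressive in the titanium alloy)

The brass has the larger α, so on cooling it would change length more than the titanium alloy if both were free. The rigid plates force a common final length, so the brass is put into tension and the titanium alloy into compression, with equal and opposite forces P (no external load).
Equating the net (thermal + elastic) strains gives |α₁ − α₂|·ΔT = P·[1/(A₁E₁) + 1/(A₂E₂)].
|α₁ − α₂|·ΔT = 9.1×10⁻⁶ × 130 = 0.001183.
1/(A₁E₁) + 1/(A₂E₂) = 1/(1125×106×10³) + 1/(290×108×10³) = 4.031×10⁻⁸ N⁻¹.
So P = 0.001183 / 4.031×10⁻⁸ = 29.34 kN.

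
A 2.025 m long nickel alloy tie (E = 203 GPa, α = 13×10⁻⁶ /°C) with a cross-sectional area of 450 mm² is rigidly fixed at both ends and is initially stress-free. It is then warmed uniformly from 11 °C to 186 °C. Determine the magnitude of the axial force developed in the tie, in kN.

P ≈ 208 kN (compressive)

With zero net strain, σ = E·αΔT = 203 GPa × 13×10⁻⁶ × 175 = 461.8 MPa.
Axial force P = σA = 461.8 × 450 = 207800 N = 207.8 kN, compressive.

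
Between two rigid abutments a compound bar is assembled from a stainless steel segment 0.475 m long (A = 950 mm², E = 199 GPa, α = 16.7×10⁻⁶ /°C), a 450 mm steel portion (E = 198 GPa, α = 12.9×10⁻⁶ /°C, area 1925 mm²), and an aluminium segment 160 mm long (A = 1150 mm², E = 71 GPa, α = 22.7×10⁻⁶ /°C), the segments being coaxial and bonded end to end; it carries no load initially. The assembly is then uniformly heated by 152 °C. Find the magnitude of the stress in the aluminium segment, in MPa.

If the supports were absent, the total length change would be Σ αᵢΔT Lᵢ = 16.7×10⁻⁶×152×475 + 12.9×10⁻⁶×152×450 + 22.7×10⁻⁶×152×160 = 2.64 mm.
Since the ends are fixed, an axial force P builds up, equal in every segment, with P · Σ Lᵢ/(AᵢEᵢ) = δ_free.
Σ Lᵢ/(AᵢEᵢ) = 475/(950×199×10³) + 450/(1925×198×10³) + 160/(1150×71×10³) = 5.653×10⁻⁶ mm/N.
P = 2.64 / 5.653×10⁻⁶ = 467100 N = 467.1 kN, compressive.
σ_{aluminium} = P / A = 467100 / 1150 = 406.1 MPa.

σ ≈ 406 MPa (compressive)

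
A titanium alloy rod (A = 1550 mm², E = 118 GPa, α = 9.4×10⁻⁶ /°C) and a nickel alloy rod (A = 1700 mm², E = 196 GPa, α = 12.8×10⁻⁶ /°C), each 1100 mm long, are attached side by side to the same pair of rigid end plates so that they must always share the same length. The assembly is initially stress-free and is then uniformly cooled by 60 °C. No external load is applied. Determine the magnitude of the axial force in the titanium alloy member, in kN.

Equilibrium of a rigid end plate with no external load gives equal and opposite internal forces ±P in the two members. Since α_{nickel alloy} > α_{titanium alloy}, cooling drives the nickel alloy into tension and the titanium alloy into compression.
Compatibility of the two members (thermal + elastic change equal): (α₁ − α₂)ΔT = P·[1/(A₁E₁) + 1/(A₂E₂)].
|α₁ − α₂|·ΔT = 3.4×10⁻⁶ × 60 = 0.000204.
1/(A₁E₁) + 1/(A₂E₂) = 1/(1550×118×10³) + 1/(1700×196×10³) = 8.469×10⁻⁹ N⁻¹.
So P = 0.000204 / 8.469×10⁻⁹ = 24.09 kN.

P ≈ 24.1 kN (compressive in the titanium alloy)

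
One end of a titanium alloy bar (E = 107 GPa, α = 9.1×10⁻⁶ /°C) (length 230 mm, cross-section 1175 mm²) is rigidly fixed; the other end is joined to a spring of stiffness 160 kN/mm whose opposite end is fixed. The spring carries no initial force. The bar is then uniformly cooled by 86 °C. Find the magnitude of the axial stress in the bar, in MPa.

σ ≈ 19 MPa (tensile)

The unrestrained thermal change is αΔT L = 9.1×10⁻⁶ × 86 × 230 = 0.18 mm.
Let P be the tensile force in the spring. The bar extends elastically by PL/(AE) and the spring stretches by P/k; together these equal δ_free.
So P = δ_free / [L/(AE) + 1/k] = 0.18 / [ 230/(1175×107×10³) + 1/(160×10³) ].
P = 0.18 / 8.079×10⁻⁶ = 22280 N.
σ = P/A = 22280/1175 = 18.96 MPa.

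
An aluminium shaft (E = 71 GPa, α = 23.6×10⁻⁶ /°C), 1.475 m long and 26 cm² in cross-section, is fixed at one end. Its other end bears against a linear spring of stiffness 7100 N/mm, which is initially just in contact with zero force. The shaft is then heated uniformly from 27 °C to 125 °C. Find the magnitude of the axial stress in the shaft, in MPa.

Free thermal expansion: δ_free = αΔT L = 23.6×10⁻⁶ × 98 × 1475 = 3.411 mm.
Let P be the compressive force at the spring. The shaft shortens elastically by PL/(AE) and the spring compresses by P/k; together these equal δ_free.
P [ L/(AE) + 1/k ] = δ_free → P [ 1475/(2600×71×10³) + 1/(7100) ] = 3.411.
P = 3.411 / 0.0001488 = 22920 N.
σ = P/A = 22920/2600 = 8.816 MPa.

σ ≈ 8.82 MPa (compressive)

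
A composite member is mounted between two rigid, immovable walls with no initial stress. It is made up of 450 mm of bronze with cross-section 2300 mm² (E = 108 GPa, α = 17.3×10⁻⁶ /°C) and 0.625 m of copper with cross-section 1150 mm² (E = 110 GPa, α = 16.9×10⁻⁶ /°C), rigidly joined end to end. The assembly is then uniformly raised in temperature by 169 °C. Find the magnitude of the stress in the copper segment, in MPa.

σ ≈ 399 MPa (compressive)

Free thermal expansion of the whole bar: Σ αᵢΔT Lᵢ = 17.3×10⁻⁶×169×450 + 16.9×10⁻⁶×169×625 = 3.101 mm.
The rigid supports impose zero overall length change; the single axial force P common to all segments must satisfy P Σ Lᵢ/(AᵢEᵢ) = δ_free.
Σ Lᵢ/(AᵢEᵢ) = 450/(2300×108×10³) + 625/(1150×110×10³) = 6.752×10⁻⁶ mm/N.
So P = 3.101 / 6.752×10⁻⁶ = 459.2 kN, compressive.
σ_{copper} = P / A = 459200 / 1150 = 399.3 MPa.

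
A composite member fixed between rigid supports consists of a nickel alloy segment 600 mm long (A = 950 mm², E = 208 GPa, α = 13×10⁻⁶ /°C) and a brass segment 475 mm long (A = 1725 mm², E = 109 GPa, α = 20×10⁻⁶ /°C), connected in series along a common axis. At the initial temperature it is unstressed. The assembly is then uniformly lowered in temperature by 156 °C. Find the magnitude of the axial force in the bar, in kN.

Free thermal contraction of the whole bar: Σ αᵢΔT Lᵢ = 13×10⁻⁶×156×600 + 20×10⁻⁶×156×475 = 2.699 mm.
The walls prevent any net length change, so an axial force P (same in every segment) develops. Compatibility: P · Σ Lᵢ/(AᵢEᵢ) = δ_free.
Σ Lᵢ/(AᵢEᵢ) = 600/(950×208×10³) + 475/(1725×109×10³) = 5.563×10⁻⁶ mm/N.
So P = 2.699 / 5.563×10⁻⁶ = 485.2 kN, tensile.

P ≈ 485 kN (tensile)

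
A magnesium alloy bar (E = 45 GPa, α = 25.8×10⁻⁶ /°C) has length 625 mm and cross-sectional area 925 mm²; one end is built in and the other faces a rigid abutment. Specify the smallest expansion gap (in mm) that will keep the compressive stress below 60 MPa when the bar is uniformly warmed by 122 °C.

g ≈ 1.13 mm

With no wall the bar would lengthen by αΔT L = 25.8×10⁻⁶ × 122 × 625 = 1.967 mm.
At the allowable stress the elastic shortening the wall may impose is σL/E = 60 × 625 / (45×10³) = 0.8333 mm.
So the gap has to take up the difference, g_min = δ_free − σL/E = 1.967 − 0.8333 = 1.134 mm.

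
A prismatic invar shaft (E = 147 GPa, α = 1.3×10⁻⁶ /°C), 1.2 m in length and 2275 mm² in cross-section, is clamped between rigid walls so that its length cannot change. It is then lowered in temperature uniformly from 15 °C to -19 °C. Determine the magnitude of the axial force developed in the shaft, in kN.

P ≈ 14.8 kN (tensile)

The ends cannot move, so σ = EαΔT = 147×10³ × 1.3×10⁻⁶ × 34 = 6.497 MPa.
Then P = σA = 6.497 × 2275 mm² = 14.78 kN, tensile.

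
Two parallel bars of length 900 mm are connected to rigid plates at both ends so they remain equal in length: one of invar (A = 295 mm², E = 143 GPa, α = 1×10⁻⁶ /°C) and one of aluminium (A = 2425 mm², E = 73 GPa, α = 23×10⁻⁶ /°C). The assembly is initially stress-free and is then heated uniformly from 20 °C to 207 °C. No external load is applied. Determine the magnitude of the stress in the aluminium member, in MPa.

The aluminium has the larger α, so on heating it would change length more than the invar if both were free. The rigid plates force a common final length, so the aluminium is put into compression and the invar into tension, with equal and opposite forces P (no external load).
Setting the final lengths equal and cancelling L: (α₁ − α₂)ΔT = P/(A₁E₁) + P/(A₂E₂).
|α₁ − α₂|·ΔT = 22×10⁻⁶ × 187 = 0.004114.
1/(A₁E₁) + 1/(A₂E₂) = 1/(295×143×10³) + 1/(2425×73×10³) = 2.935×10⁻⁸ N⁻¹.
So P = 0.004114 / 2.935×10⁻⁸ = 140.2 kN.
σ_{aluminium} = P/A₂ = 140200/2425 = 57.79 MPa, compressive.

σ ≈ 57.8 MPa (compressive)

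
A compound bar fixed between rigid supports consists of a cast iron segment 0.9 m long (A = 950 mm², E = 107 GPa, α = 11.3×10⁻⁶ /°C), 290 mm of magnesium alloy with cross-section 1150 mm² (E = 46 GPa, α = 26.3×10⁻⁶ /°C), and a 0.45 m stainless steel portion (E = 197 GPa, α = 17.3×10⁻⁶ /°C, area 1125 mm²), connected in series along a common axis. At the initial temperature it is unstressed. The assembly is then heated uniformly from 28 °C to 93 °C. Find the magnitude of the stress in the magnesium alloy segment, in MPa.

σ ≈ 88.3 MPa (compressive)

With the walls removed the bar would change length by δ_free = Σ αᵢΔT Lᵢ = 11.3×10⁻⁶×65×900 + 26.3×10⁻⁶×65×290 + 17.3×10⁻⁶×65×450 = 1.663 mm.
The rigid supports impose zero overall length change; the single axial force P common to all segments must satisfy P Σ Lᵢ/(AᵢEᵢ) = δ_free.
Σ Lᵢ/(AᵢEᵢ) = 900/(950×107×10³) + 290/(1150×46×10³) + 450/(1125×197×10³) = 1.637×10⁻⁵ mm/N.
P = 1.663 / 1.637×10⁻⁵ = 101600 N = 101.6 kN, compressive.
σ_{magnesium alloy} = P / A = 101600 / 1150 = 88.35 MPa.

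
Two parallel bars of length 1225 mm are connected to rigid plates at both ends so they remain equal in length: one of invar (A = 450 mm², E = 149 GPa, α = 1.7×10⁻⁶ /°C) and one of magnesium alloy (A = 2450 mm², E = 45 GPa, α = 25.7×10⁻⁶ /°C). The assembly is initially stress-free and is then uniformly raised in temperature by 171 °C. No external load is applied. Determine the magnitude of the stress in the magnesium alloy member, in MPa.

Both members must finish at the same length. With the larger α, the magnesium alloy tends to over-expand; the plates restrain it, putting the magnesium alloy in compression and the invar in tension. With no external load the two internal forces are equal and opposite, magnitude P.
Setting the final lengths equal and cancelling L: (α₁ − α₂)ΔT = P/(A₁E₁) + P/(A₂E₂).
|α₁ − α₂|·ΔT = 24×10⁻⁶ × 171 = 0.004104.
1/(A₁E₁) + 1/(A₂E₂) = 1/(450×149×10³) + 1/(2450×45×10³) = 2.398×10⁻⁸ N⁻¹.
So P = 0.004104 / 2.398×10⁻⁸ = 171.1 kN.
σ_{magnesium alloy} = P/A₂ = 171100/2450 = 69.84 MPa, compressive.

σ ≈ 69.8 MPa (compressive)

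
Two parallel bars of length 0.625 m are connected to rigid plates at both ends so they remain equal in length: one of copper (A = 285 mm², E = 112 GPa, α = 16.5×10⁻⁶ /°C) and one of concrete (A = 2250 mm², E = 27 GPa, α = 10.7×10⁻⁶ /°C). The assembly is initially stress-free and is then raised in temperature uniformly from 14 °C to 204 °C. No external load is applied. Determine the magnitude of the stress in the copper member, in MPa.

Both members must finish at the same length. With the larger α, the copper tends to over-expand; the plates restrain it, putting the copper in compression and the concrete in tension. With no external load the two internal forces are equal and opposite, magnitude P.
Equating the net (thermal + elastic) strains gives |α₁ − α₂|·ΔT = P·[1/(A₁E₁) + 1/(A₂E₂)].
|α₁ − α₂|·ΔT = 5.8×10⁻⁶ × 190 = 0.001102.
1/(A₁E₁) + 1/(A₂E₂) = 1/(285×112×10³) + 1/(2250×27×10³) = 4.779×10⁻⁸ N⁻¹.
P = 0.001102 / 4.779×10⁻⁸ = 23060 N = 23.06 kN.
σ_{copper} = P/A₁ = 23060/285 = 80.91 MPa, compressive.

σ ≈ 80.9 MPa (compressive)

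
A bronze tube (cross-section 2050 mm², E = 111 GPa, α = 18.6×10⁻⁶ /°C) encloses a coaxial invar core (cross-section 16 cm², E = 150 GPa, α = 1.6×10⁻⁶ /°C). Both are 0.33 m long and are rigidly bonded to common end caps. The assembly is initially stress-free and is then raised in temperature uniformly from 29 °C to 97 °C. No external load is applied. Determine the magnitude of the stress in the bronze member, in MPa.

Equilibrium of a rigid end plate with no external load gives equal and opposite internal forces ±P in the two members. Since α_{bronze} > α_{invar}, heating drives the bronze into compression and the invar into tension.
Setting the final lengths equal and cancelling L: (α₁ − α₂)ΔT = P/(A₁E₁) + P/(A₂E₂).
|α₁ − α₂|·ΔT = 17×10⁻⁶ × 68 = 0.001156.
1/(A₁E₁) + 1/(A₂E₂) = 1/(2050×111×10³) + 1/(1600×150×10³) = 8.561×10⁻⁹ N⁻¹.
P = 0.001156 / 8.561×10⁻⁹ = 135000 N = 135 kN.
σ_{bronze} = P/A₁ = 135000/2050 = 65.87 MPa, compressive.

σ ≈ 65.9 MPa (compressive)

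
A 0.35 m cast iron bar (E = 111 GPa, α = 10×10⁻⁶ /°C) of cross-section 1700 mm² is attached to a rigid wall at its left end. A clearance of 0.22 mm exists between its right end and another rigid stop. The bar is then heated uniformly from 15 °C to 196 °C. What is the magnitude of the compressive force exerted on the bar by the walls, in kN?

P ≈ 223 kN

Free thermal elongation = αΔT L = 10×10⁻⁶ × 181 × 350 = 0.6335 mm.
The gap closes (δ_free > 0.22 mm) and the wall then resists a further 0.6335 − 0.22 = 0.4135 mm of expansion.
Compatibility: PL/(AE) = 0.4135 mm, so σ = P/A = E × (0.4135/350) = 131.1 MPa.
P = σA = 131.1 × 1700 = 222.9 kN.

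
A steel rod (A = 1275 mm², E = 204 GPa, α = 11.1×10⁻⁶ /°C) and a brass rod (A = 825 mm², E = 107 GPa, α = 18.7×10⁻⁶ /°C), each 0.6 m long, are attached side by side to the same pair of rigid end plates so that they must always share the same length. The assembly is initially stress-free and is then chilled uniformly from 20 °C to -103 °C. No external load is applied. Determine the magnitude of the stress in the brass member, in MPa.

Both members must finish at the same length. With the larger α, the brass tends to over-contract; the plates restrain it, putting the brass in tension and the steel in compression. With no external load the two internal forces are equal and opposite, magnitude P.
Equating the net (thermal + elastic) strains gives |α₁ − α₂|·ΔT = P·[1/(A₁E₁) + 1/(A₂E₂)].
|α₁ − α₂|·ΔT = 7.6×10⁻⁶ × 123 = 0.0009348.
1/(A₁E₁) + 1/(A₂E₂) = 1/(1275×204×10³) + 1/(825×107×10³) = 1.517×10⁻⁸ N⁻¹.
P = 0.0009348 / 1.517×10⁻⁸ = 61610 N = 61.61 kN.
σ_{brass} = P/A₂ = 61610/825 = 74.68 MPa, tensile.

σ ≈ 74.7 MPa (tensile)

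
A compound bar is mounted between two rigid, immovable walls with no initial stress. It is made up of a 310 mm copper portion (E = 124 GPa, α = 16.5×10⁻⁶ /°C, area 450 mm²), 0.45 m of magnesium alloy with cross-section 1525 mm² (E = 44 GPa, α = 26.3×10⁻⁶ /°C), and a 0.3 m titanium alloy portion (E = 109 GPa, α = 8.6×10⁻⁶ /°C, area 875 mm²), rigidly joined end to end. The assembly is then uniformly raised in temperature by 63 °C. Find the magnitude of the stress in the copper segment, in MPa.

With the walls removed the bar would change length by δ_free = Σ αᵢΔT Lᵢ = 16.5×10⁻⁶×63×310 + 26.3×10⁻⁶×63×450 + 8.6×10⁻⁶×63×300 = 1.23 mm.
Since the ends are fixed, an axial force P builds up, equal in every segment, with P · Σ Lᵢ/(AᵢEᵢ) = δ_free.
The series flexibility is Σ Lᵢ/(AᵢEᵢ) = 310/(450×124×10³) + 450/(1525×44×10³) + 300/(875×109×10³) = 1.541×10⁻⁵ mm/N.
P = 1.23 / 1.541×10⁻⁵ = 79860 N = 79.86 kN, compressive.
σ_{copper} = P / A = 79860 / 450 = 177.5 MPa.

σ ≈ 177 MPa (compressive)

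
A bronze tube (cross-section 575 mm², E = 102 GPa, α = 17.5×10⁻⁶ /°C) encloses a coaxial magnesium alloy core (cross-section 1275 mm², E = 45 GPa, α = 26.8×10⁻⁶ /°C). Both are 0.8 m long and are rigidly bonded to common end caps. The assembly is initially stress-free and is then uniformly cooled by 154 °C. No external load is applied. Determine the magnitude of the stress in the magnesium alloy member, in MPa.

Equilibrium of a rigid end plate with no external load gives equal and opposite internal forces ±P in the two members. Since α_{magnesium alloy} > α_{bronze}, cooling drives the magnesium alloy into tension and the bronze into compression.
Setting the final lengths equal and cancelling L: (α₁ − α₂)ΔT = P/(A₁E₁) + P/(A₂E₂).
|α₁ − α₂|·ΔT = 9.3×10⁻⁶ × 154 = 0.001432.
1/(A₁E₁) + 1/(A₂E₂) = 1/(575×102×10³) + 1/(1275×45×10³) = 3.448×10⁻⁸ N⁻¹.
So P = 0.001432 / 3.448×10⁻⁸ = 41.54 kN.
σ_{magnesium alloy} = P/A₂ = 41540/1275 = 32.58 MPa, tensile.

σ ≈ 32.6 MPa (tensile)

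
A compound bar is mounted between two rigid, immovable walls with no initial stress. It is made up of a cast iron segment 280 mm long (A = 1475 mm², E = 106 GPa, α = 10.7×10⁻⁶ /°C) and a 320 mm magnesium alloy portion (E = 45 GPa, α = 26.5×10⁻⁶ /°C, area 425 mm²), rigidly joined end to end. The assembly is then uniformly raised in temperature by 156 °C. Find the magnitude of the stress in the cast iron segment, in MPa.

σ ≈ 65.5 MPa (compressive)

If the supports were absent, the total length change would be Σ αᵢΔT Lᵢ = 10.7×10⁻⁶×156×280 + 26.5×10⁻⁶×156×320 = 1.79 mm.
Since the ends are fixed, an axial force P builds up, equal in every segment, with P · Σ Lᵢ/(AᵢEᵢ) = δ_free.
Σ Lᵢ/(AᵢEᵢ) = 280/(1475×106×10³) + 320/(425×45×10³) = 1.852×10⁻⁵ mm/N.
P = 1.79 / 1.852×10⁻⁵ = 96650 N = 96.65 kN, compressive.
σ_{cast iron} = P / A = 96650 / 1475 = 65.53 MPa.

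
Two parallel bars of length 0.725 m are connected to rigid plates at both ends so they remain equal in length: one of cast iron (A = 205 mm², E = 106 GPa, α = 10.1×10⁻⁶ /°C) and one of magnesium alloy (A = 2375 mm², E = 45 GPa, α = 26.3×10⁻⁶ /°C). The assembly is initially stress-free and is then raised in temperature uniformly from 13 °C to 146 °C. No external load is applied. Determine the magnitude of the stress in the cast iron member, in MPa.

Equilibrium of a rigid end plate with no external load gives equal and opposite internal forces ±P in the two members. Since α_{magnesium alloy} > α_{cast iron}, heating drives the magnesium alloy into compression and the cast iron into tension.
Equating the net (thermal + elastic) strains gives |α₁ − α₂|·ΔT = P·[1/(A₁E₁) + 1/(A₂E₂)].
|α₁ − α₂|·ΔT = 16.2×10⁻⁶ × 133 = 0.002155.
1/(A₁E₁) + 1/(A₂E₂) = 1/(205×106×10³) + 1/(2375×45×10³) = 5.538×10⁻⁸ N⁻¹.
P = 0.002155 / 5.538×10⁻⁸ = 38910 N = 38.91 kN.
σ_{cast iron} = P/A₁ = 38910/205 = 189.8 MPa, tensile.

σ ≈ 190 MPa (tensile)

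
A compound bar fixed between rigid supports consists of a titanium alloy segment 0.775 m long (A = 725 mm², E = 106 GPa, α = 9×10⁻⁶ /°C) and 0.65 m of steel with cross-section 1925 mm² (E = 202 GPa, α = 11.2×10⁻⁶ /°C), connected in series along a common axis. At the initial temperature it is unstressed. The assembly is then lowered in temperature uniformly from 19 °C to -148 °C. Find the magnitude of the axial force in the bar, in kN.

P ≈ 202 kN (tensile)

With the walls removed the bar would change length by δ_free = Σ αᵢΔT Lᵢ = 9×10⁻⁶×167×775 + 11.2×10⁻⁶×167×650 = 2.381 mm.
The rigid supports impose zero overall length change; the single axial force P common to all segments must satisfy P Σ Lᵢ/(AᵢEᵢ) = δ_free.
The series flexibility is Σ Lᵢ/(AᵢEᵢ) = 775/(725×106×10³) + 650/(1925×202×10³) = 1.176×10⁻⁵ mm/N.
So P = 2.381 / 1.176×10⁻⁵ = 202.5 kN, tensile.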